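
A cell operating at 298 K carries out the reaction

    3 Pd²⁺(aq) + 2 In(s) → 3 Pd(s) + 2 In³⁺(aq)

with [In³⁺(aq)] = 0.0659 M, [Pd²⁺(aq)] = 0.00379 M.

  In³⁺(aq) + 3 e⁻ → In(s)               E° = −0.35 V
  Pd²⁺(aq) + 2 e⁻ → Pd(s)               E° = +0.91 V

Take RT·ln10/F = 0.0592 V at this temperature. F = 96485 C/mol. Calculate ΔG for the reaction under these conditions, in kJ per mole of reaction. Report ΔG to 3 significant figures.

−701 kJ/mol

With Pd²⁺/Pd reduced at the cathode, E°cell = +0.91 − (−0.35) = +1.26 V and n = 6.
Q = [In³⁺(aq)]^2 / [Pd²⁺(aq)]^3 = 7.98×10^4, so log Q = 4.902 and E = +1.26 − (0.0592/6)(4.902) = +1.2116 V.
ΔG = −nFE = −(6)(96485)(+1.2116) J/mol = −701 kJ/mol.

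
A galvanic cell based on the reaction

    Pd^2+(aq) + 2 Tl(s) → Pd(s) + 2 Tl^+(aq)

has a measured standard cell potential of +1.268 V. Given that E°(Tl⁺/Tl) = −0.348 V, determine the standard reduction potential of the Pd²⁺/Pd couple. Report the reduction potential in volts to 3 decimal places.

In the reaction as written the Pd²⁺/Pd couple is reduced (cathode) and Tl⁺/Tl is oxidized (anode), so E°cell = E°(Pd²⁺/Pd) − E°(Tl⁺/Tl).
E°(Pd²⁺/Pd) = E°cell + E°(anode) = +1.268 + (−0.348) = +0.920 V.

+0.920 V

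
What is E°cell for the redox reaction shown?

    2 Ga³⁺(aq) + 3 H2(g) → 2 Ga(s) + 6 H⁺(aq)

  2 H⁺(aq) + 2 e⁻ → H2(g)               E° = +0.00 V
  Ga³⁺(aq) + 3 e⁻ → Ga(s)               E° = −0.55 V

−0.55 V

In the reaction as written, Ga³⁺(aq) is reduced (cathode) and H⁺(aq) is produced by oxidation at the anode.
E°cell = E°(cathode) − E°(anode) = −0.55 − (+0.00) = −0.55 V.
The negative E°cell means the reaction is non-spontaneous in the direction written.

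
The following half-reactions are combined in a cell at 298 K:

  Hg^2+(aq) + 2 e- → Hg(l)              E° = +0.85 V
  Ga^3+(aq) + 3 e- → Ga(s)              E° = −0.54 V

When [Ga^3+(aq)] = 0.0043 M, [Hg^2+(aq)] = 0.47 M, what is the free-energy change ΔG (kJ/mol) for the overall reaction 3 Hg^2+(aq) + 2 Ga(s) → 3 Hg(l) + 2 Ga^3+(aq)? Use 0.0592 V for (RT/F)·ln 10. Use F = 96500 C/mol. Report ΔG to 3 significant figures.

With Hg²⁺/Hg reduced at the cathode, E°cell = +0.85 − (−0.54) = +1.39 V and n = 6.
The reaction quotient is [Ga^3+(aq)]^2 / [Hg^2+(aq)]^3 = 0.000178; by Nernst, E = +1.39 − (0.0592/6)(−3.749) = +1.4270 V.
Finally ΔG = −nFE = −(6)(96500 C/mol)(+1.4270 V) = −826 kJ/mol.

−826 kJ/mol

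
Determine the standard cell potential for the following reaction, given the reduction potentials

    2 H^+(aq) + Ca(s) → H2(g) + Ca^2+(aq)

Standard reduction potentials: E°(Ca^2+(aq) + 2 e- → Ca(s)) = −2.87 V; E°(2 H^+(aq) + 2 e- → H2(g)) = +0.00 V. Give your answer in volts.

+2.87 V

H^+(aq) gains electrons, so the 2H⁺/H₂ couple is the cathode; the Ca²⁺/Ca couple is the anode.
E°cell = E°(cathode) − E°(anode) = +0.00 − (−2.87) = +2.87 V.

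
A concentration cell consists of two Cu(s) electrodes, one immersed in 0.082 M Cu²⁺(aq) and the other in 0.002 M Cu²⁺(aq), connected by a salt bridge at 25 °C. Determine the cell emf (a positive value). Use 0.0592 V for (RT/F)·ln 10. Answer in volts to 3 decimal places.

0.048 V

For a concentration cell E°cell = 0, since both electrodes use the same couple.
The compartment with the higher Cu²⁺(aq) concentration (0.082 M) acts as the cathode; ions are reduced there and produced at the dilute (0.002 M) anode.
With n = 2, Ecell = −(0.0592/2)·log([dilute]/[conc]) = −(0.0592/2)·log(0.002/0.082) = +0.048 V.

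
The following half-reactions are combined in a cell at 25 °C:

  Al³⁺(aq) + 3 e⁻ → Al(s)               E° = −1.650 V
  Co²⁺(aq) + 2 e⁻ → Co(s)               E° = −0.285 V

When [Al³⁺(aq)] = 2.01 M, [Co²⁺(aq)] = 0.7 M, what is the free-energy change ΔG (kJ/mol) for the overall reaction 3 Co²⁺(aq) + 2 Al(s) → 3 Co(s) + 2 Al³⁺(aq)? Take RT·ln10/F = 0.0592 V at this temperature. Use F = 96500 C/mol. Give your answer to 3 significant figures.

−784 kJ/mol

E°cell = −0.285 − (−1.650) = +1.365 V; the balanced reaction transfers n = 6 electrons.
Q = [Al³⁺(aq)]^2 / [Co²⁺(aq)]^3 = 11.8, so log Q = 1.071 and E = +1.365 − (0.0592/6)(1.071) = +1.3544 V.
ΔG = −nFE = −(6)(96500)(+1.3544) J/mol = −784 kJ/mol.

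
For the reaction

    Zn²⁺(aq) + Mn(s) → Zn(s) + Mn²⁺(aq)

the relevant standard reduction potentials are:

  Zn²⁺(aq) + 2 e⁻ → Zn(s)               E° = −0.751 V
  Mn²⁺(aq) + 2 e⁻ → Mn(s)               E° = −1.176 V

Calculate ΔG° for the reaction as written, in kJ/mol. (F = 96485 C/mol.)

In the reaction as written Zn²⁺(aq) is reduced, so the Zn²⁺/Zn couple is the cathode and Mn²⁺/Mn is the anode.
E°cell = −0.751 − (−1.176) = +0.425 V; balancing electrons gives n = 2.
ΔG° = −nFE°cell = −(2)(96485)(+0.425) J/mol = −82.0 kJ/mol.

−82.0 kJ/mol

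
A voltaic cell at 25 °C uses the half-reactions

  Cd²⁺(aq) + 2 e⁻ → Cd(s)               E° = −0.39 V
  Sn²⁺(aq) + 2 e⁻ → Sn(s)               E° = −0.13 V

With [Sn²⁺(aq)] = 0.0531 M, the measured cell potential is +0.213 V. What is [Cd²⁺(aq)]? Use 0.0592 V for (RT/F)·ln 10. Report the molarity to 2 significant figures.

2.1 M

The Sn²⁺/Sn couple has the larger reduction potential, so it is the cathode: E°cell = −0.13 − (−0.39) = +0.26 V and n = 2.
From the Nernst equation, log Q = n(E° − E)/0.0592 = 2·(+0.26 − (+0.213))/0.0592 = 1.588.
Balancing electrons gives Sn²⁺(aq) + Cd(s) → Sn(s) + Cd²⁺(aq); thus Q = [Cd²⁺(aq)] / [Sn²⁺(aq)].
Substituting the known concentrations and solving, log [Cd²⁺(aq)] = 0.313 and [Cd²⁺(aq)] = 2.1 M.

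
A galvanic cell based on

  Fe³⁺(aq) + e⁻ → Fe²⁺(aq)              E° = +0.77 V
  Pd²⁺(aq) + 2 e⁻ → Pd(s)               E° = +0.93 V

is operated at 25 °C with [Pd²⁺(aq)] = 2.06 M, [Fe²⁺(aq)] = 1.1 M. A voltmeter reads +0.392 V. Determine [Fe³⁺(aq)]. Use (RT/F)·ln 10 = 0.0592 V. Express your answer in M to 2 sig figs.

With Pd²⁺/Pd at the cathode and Fe³⁺/Fe²⁺ at the anode, E°cell = +0.93 − (+0.77) = +0.16 V (n = 2).
Since E = E° − (0.0592/n)·log Q, log Q = n(E° − E)/0.0592 = −7.838.
Balancing electrons gives Pd²⁺(aq) + 2 Fe²⁺(aq) → Pd(s) + 2 Fe³⁺(aq); thus Q = [Fe³⁺(aq)]^2 / ([Pd²⁺(aq)]·[Fe²⁺(aq)]^2).
Solving for the unknown gives log [Fe³⁺(aq)] = −3.721, so [Fe³⁺(aq)] ≈ 0.00019 M.

0.00019 M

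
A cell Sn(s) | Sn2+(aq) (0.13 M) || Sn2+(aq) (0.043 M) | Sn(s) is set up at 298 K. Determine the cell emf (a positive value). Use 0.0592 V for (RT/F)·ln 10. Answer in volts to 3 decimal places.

For a concentration cell E°cell = 0, since both electrodes use the same couple.
The compartment with the higher Sn2+(aq) concentration (0.13 M) acts as the cathode; ions are reduced there and produced at the dilute (0.043 M) anode.
With n = 2, Ecell = −(0.0592/2)·log([dilute]/[conc]) = −(0.0592/2)·log(0.043/0.13) = +0.014 V.

0.014 V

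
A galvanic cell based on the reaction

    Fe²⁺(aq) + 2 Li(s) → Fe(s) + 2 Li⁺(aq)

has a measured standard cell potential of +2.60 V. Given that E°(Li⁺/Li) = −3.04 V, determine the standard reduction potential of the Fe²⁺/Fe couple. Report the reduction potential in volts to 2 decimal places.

In the reaction as written the Fe²⁺/Fe couple is reduced (cathode) and Li⁺/Li is oxidized (anode), so E°cell = E°(Fe²⁺/Fe) − E°(Li⁺/Li).
E°(Fe²⁺/Fe) = E°cell + E°(anode) = +2.60 + (−3.04) = −0.44 V.

−0.44 V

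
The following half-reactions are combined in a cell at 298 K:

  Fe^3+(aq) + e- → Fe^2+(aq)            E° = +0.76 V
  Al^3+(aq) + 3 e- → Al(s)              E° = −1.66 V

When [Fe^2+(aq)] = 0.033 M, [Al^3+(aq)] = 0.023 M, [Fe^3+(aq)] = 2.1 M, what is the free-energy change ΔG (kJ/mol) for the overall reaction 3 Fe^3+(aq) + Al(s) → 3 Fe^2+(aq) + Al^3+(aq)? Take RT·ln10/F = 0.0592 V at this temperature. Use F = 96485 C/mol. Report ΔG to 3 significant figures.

With Fe³⁺/Fe²⁺ reduced at the cathode, E°cell = +0.76 − (−1.66) = +2.42 V and n = 3.
Here Q = ([Fe^2+(aq)]^3·[Al^3+(aq)]) / [Fe^3+(aq)]^3 = 8.93×10^−8 (log Q = −7.049), giving E = +2.42 − (0.0592/3)·(−7.049) = +2.5591 V.
ΔG = −nFE = −(3)(96485)(+2.5591) J/mol = −741 kJ/mol.

−741 kJ/mol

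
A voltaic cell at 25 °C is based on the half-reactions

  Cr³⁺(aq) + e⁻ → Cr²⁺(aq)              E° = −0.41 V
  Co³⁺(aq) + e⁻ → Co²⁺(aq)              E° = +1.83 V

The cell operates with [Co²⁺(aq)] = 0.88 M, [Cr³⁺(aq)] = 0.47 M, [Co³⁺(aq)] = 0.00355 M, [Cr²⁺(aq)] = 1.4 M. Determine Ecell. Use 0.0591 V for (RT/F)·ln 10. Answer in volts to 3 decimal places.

Co³⁺/Co²⁺ is reduced (cathode, E° = +1.83 V) and Cr³⁺/Cr²⁺ is oxidized (anode).
E°cell = E°cat − E°an = +1.83 − (−0.41) = +2.24 V; n = 1.
Balancing gives Co³⁺(aq) + Cr²⁺(aq) → Co²⁺(aq) + Cr³⁺(aq); hence Q = ([Co²⁺(aq)]·[Cr³⁺(aq)]) / ([Co³⁺(aq)]·[Cr²⁺(aq)]) = 83.2 (log Q = 1.920).
E = E° − (0.0591/n)·log Q = +2.24 − (0.0591/1)(1.920) = +2.127 V.

+2.127 V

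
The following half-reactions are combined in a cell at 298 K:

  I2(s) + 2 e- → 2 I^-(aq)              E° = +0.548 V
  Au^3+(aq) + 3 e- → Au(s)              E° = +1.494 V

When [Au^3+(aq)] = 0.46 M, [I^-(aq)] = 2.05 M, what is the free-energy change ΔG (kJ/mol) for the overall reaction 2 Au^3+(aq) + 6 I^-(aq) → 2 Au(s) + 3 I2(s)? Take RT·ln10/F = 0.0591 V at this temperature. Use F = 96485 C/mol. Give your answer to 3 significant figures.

With Au³⁺/Au reduced at the cathode, E°cell = +1.494 − (+0.548) = +0.946 V and n = 6.
Here Q = 1 / ([Au^3+(aq)]^2·[I^-(aq)]^6) = 0.0637 (log Q = −1.196), giving E = +0.946 − (0.0591/6)·(−1.196) = +0.9578 V.
Finally ΔG = −nFE = −(6)(96485 C/mol)(+0.9578 V) = −554 kJ/mol.

−554 kJ/mol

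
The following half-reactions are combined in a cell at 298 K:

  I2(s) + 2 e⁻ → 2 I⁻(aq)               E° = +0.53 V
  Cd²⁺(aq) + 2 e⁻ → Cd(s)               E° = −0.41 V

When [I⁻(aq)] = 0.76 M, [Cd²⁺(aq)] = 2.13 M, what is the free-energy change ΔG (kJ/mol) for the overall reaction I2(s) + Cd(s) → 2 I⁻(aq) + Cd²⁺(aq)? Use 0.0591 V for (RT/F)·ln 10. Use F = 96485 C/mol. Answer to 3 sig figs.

With I₂/I⁻ reduced at the cathode, E°cell = +0.53 − (−0.41) = +0.94 V and n = 2.
Here Q = [I⁻(aq)]^2·[Cd²⁺(aq)] = 1.23 (log Q = 0.090), giving E = +0.94 − (0.0591/2)·(0.090) = +0.9373 V.
Finally ΔG = −nFE = −(2)(96485 C/mol)(+0.9373 V) = −181 kJ/mol.

−181 kJ/mol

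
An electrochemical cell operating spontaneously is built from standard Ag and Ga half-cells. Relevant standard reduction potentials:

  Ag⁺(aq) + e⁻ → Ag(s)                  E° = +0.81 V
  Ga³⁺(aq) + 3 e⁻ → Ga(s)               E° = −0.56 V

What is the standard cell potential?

Of the two couples in this cell, the one with the more positive reduction potential is reduced at the cathode: here that is Ag⁺/Ag (+0.81 V); Ga³⁺/Ga (−0.56 V) is the anode.
E°cell = E°(cathode) − E°(anode) = +0.81 − (−0.56) = +1.37 V.

+1.37 V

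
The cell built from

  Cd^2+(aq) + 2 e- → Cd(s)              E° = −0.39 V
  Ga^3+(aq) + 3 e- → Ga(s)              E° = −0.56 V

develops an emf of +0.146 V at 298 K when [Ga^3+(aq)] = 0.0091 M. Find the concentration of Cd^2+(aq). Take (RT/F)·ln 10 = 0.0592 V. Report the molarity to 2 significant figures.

With Cd²⁺/Cd at the cathode and Ga³⁺/Ga at the anode, E°cell = −0.39 − (−0.56) = +0.17 V (n = 6).
Rearranging E = E° − (0.0592/n)·log Q gives log Q = 6(+0.17 − (+0.146))/0.0592 = 2.432.
Balancing electrons gives 3 Cd^2+(aq) + 2 Ga(s) → 3 Cd(s) + 2 Ga^3+(aq); thus Q = [Ga^3+(aq)]^2 / [Cd^2+(aq)]^3.
Substituting the known concentrations and solving, log [Cd^2+(aq)] = −2.171 and [Cd^2+(aq)] = 0.0067 M.

0.0067 M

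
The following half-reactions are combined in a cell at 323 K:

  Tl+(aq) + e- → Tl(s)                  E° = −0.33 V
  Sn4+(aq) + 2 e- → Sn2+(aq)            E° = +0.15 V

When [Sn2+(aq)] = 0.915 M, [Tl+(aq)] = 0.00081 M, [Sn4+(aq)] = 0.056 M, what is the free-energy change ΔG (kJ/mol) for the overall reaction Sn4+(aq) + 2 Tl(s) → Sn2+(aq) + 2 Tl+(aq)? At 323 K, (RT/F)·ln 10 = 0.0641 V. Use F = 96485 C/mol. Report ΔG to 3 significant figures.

With Sn⁴⁺/Sn²⁺ reduced at the cathode, E°cell = +0.15 − (−0.33) = +0.48 V and n = 2.
The reaction quotient is ([Sn2+(aq)]·[Tl+(aq)]^2) / [Sn4+(aq)] = 1.07×10^−5; by Nernst, E = +0.48 − (0.0641/2)(−4.970) = +0.6393 V.
ΔG = −nFE = −(2)(96485)(+0.6393) J/mol = −123 kJ/mol.

−123 kJ/mol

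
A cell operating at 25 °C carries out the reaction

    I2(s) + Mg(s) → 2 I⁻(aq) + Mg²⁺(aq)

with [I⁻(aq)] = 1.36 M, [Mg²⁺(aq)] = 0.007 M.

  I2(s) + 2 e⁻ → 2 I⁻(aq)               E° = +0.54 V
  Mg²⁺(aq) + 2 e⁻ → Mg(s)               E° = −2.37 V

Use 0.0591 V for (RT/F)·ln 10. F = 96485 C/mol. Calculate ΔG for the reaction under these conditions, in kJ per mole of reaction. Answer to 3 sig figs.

−572 kJ/mol

The standard cell potential is +0.54 − (−2.37) = +2.91 V, with n = 2 electrons in the balanced equation.
The reaction quotient is [I⁻(aq)]^2·[Mg²⁺(aq)] = 0.0129; by Nernst, E = +2.91 − (0.0591/2)(−1.888) = +2.9658 V.
Then ΔG = −nFE = −2 × 96485 × +2.9658 J/mol = −572 kJ/mol.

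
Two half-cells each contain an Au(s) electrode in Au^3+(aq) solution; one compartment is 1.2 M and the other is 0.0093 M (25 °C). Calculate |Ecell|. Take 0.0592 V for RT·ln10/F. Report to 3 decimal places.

0.042 V

For a concentration cell E°cell = 0, since both electrodes use the same couple.
The compartment with the higher Au^3+(aq) concentration (1.2 M) acts as the cathode; ions are reduced there and produced at the dilute (0.0093 M) anode.
With n = 3, Ecell = −(0.0592/3)·log([dilute]/[conc]) = −(0.0592/3)·log(0.0093/1.2) = +0.042 V.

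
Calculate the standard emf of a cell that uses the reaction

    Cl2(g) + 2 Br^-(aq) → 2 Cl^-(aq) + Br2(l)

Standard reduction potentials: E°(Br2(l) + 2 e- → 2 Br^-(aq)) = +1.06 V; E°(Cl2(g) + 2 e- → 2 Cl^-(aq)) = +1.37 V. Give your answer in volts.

+0.31 V

In the reaction as written, Cl2(g) is reduced (cathode) and Br2(l) is produced by oxidation at the anode.
E°cell = E°(cathode) − E°(anode) = +1.37 − (+1.06) = +0.31 V.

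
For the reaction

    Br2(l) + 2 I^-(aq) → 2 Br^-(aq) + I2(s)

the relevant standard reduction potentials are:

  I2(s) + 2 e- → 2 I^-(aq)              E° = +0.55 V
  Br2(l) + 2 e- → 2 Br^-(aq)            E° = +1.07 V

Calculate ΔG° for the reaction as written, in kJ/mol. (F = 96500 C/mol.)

In the reaction as written Br2(l) is reduced, so the Br₂/Br⁻ couple is the cathode and I₂/I⁻ is the anode.
E°cell = +1.07 − (+0.55) = +0.52 V; balancing electrons gives n = 2.
ΔG° = −nFE°cell = −(2)(96500)(+0.52) J/mol = −100 kJ/mol.

−100 kJ/mol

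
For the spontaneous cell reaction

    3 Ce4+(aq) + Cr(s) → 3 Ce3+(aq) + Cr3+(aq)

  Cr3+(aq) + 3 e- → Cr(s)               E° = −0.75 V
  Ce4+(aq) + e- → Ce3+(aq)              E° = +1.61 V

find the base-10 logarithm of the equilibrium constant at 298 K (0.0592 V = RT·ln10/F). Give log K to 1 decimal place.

The Ce⁴⁺/Ce³⁺ couple is reduced (cathode); E°cell = +1.61 − (−0.75) = +2.36 V with n = 3.
At equilibrium E = 0, so log K = nE°cell / 0.0592 = (3)(+2.36) / 0.0592 = 119.6.

log K = 119.6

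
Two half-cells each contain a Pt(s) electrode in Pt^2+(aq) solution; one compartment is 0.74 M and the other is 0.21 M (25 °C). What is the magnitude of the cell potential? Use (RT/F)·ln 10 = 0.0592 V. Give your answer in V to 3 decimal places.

For a concentration cell E°cell = 0, since both electrodes use the same couple.
The compartment with the higher Pt^2+(aq) concentration (0.74 M) acts as the cathode; ions are reduced there and produced at the dilute (0.21 M) anode.
With n = 2, Ecell = −(0.0592/2)·log([dilute]/[conc]) = −(0.0592/2)·log(0.21/0.74) = +0.016 V.

0.016 V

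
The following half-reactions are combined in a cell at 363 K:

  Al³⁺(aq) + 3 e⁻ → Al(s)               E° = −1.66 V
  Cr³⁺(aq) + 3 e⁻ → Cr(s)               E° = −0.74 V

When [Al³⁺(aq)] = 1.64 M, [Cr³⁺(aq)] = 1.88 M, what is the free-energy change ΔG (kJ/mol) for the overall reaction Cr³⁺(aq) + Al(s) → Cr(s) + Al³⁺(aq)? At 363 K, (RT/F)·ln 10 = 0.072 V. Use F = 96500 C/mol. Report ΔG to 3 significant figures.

E°cell = −0.74 − (−1.66) = +0.92 V; the balanced reaction transfers n = 3 electrons.
Here Q = [Al³⁺(aq)] / [Cr³⁺(aq)] = 0.872 (log Q = −0.059), giving E = +0.92 − (0.072/3)·(−0.059) = +0.9214 V.
Finally ΔG = −nFE = −(3)(96500 C/mol)(+0.9214 V) = −267 kJ/mol.

−267 kJ/mol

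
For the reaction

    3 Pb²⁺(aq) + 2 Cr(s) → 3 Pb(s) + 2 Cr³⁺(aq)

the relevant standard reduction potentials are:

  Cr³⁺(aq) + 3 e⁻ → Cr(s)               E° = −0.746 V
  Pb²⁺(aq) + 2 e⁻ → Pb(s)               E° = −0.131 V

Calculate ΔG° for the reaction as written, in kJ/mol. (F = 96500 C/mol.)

−356 kJ/mol

In the reaction as written Pb²⁺(aq) is reduced, so the Pb²⁺/Pb couple is the cathode and Cr³⁺/Cr is the anode.
E°cell = −0.131 − (−0.746) = +0.615 V; balancing electrons gives n = 6.
ΔG° = −nFE°cell = −(6)(96500)(+0.615) J/mol = −356 kJ/mol.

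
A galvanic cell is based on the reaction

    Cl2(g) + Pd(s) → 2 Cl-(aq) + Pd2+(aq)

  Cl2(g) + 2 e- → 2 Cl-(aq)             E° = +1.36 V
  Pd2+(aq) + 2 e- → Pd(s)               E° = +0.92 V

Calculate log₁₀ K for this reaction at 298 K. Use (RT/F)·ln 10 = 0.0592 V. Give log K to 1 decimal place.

log K = 14.9

The Cl₂/Cl⁻ couple is reduced (cathode); E°cell = +1.36 − (+0.92) = +0.44 V with n = 2.
At equilibrium E = 0, so log K = nE°cell / 0.0592 = (2)(+0.44) / 0.0592 = 14.9.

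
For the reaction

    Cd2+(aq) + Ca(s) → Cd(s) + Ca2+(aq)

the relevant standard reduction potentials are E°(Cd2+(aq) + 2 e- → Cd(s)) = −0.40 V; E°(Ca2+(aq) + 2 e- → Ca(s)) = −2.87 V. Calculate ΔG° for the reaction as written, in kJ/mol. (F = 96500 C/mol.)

In the reaction as written Cd2+(aq) is reduced, so the Cd²⁺/Cd couple is the cathode and Ca²⁺/Ca is the anode.
E°cell = −0.40 − (−2.87) = +2.47 V; balancing electrons gives n = 2.
ΔG° = −nFE°cell = −(2)(96500)(+2.47) J/mol = −477 kJ/mol.

−477 kJ/mol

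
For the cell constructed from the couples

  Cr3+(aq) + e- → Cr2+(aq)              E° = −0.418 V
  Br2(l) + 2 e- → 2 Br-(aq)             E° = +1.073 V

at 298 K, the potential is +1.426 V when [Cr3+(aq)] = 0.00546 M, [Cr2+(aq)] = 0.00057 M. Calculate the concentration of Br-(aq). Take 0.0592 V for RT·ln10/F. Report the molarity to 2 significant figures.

Br₂/Br⁻ is the cathode (higher E°); E°cell = +1.073 − (−0.418) = +1.491 V with n = 2.
From the Nernst equation, log Q = n(E° − E)/0.0592 = 2·(+1.491 − (+1.426))/0.0592 = 2.196.
Balancing electrons gives Br2(l) + 2 Cr2+(aq) → 2 Br-(aq) + 2 Cr3+(aq); thus Q = ([Br-(aq)]^2·[Cr3+(aq)]^2) / [Cr2+(aq)]^2.
Solving for the unknown gives log [Br-(aq)] = 0.117, so [Br-(aq)] ≈ 1.3 M.

1.3 M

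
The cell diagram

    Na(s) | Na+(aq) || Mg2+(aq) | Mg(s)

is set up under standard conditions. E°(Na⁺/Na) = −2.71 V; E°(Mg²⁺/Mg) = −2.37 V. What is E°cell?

By convention the left-hand electrode in cell notation is the anode (oxidation) and the right-hand electrode is the cathode (reduction).
E°cell = E°(right) − E°(left) = −2.37 − (−2.71) = +0.34 V.

+0.34 V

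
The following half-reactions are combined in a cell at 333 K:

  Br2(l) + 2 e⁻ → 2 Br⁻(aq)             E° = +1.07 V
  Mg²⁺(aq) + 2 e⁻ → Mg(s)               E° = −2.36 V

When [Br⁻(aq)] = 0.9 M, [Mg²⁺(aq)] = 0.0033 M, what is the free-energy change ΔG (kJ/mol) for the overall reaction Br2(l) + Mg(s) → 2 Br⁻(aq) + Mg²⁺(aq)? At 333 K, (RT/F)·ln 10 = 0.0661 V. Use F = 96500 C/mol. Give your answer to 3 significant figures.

With Br₂/Br⁻ reduced at the cathode, E°cell = +1.07 − (−2.36) = +3.43 V and n = 2.
Q = [Br⁻(aq)]^2·[Mg²⁺(aq)] = 0.00267, so log Q = −2.573 and E = +3.43 − (0.0661/2)(−2.573) = +3.5150 V.
ΔG = −nFE = −(2)(96500)(+3.5150) J/mol = −678 kJ/mol.

−678 kJ/mol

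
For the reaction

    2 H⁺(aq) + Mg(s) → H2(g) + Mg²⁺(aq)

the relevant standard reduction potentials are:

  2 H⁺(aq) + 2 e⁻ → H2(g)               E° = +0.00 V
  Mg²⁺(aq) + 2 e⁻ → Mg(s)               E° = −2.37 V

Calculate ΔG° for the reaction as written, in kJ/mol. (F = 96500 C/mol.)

In the reaction as written H⁺(aq) is reduced, so the 2H⁺/H₂ couple is the cathode and Mg²⁺/Mg is the anode.
E°cell = +0.00 − (−2.37) = +2.37 V; balancing electrons gives n = 2.
ΔG° = −nFE°cell = −(2)(96500)(+2.37) J/mol = −457 kJ/mol.

−457 kJ/mol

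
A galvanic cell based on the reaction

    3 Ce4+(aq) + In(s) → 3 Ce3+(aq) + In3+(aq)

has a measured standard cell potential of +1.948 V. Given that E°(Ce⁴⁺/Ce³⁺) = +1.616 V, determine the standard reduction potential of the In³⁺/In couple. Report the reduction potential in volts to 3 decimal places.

−0.332 V

In the reaction as written the Ce⁴⁺/Ce³⁺ couple is reduced (cathode) and In³⁺/In is oxidized (anode), so E°cell = E°(Ce⁴⁺/Ce³⁺) − E°(In³⁺/In).
E°(In³⁺/In) = E°(cathode) − E°cell = +1.616 − (+1.948) = −0.332 V.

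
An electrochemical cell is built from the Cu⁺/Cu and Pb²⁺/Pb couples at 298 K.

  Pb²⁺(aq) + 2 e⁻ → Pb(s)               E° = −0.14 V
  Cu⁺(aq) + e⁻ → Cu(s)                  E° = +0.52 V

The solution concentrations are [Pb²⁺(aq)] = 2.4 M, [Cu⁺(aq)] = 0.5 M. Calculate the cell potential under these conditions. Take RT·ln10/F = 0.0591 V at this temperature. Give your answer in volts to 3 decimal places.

Cu⁺/Cu is reduced (cathode, E° = +0.52 V) and Pb²⁺/Pb is oxidized (anode).
E°cell = +0.52 − (−0.14) = +0.66 V, with n = 2 electrons transferred.
Balancing gives 2 Cu⁺(aq) + Pb(s) → 2 Cu(s) + Pb²⁺(aq); hence Q = [Pb²⁺(aq)] / [Cu⁺(aq)]^2 = 9.6 (log Q = 0.982).
E = E° − (0.0591/n)·log Q = +0.66 − (0.0591/2)(0.982) = +0.631 V.

+0.631 V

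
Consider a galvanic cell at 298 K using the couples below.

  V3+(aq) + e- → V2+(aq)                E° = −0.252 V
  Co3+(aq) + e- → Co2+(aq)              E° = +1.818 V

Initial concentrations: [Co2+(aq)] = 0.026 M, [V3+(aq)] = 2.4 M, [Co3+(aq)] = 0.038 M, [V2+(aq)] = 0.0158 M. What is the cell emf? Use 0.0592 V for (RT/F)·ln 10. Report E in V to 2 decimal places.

Since E°(Co³⁺/Co²⁺) > E°(V³⁺/V²⁺), Co³⁺/Co²⁺ serves as the cathode.
The standard potential is +1.818 − (−0.252) = +2.070 V and the balanced reaction transfers n = 1 electron.
The balanced reaction is Co3+(aq) + V2+(aq) → Co2+(aq) + V3+(aq), so Q = ([Co2+(aq)]·[V3+(aq)]) / ([Co3+(aq)]·[V2+(aq)]) = 104 and log Q = 2.017.
By the Nernst equation, E = +2.070 − (0.0592/1)·(2.017) = +1.95 V.

+1.95 V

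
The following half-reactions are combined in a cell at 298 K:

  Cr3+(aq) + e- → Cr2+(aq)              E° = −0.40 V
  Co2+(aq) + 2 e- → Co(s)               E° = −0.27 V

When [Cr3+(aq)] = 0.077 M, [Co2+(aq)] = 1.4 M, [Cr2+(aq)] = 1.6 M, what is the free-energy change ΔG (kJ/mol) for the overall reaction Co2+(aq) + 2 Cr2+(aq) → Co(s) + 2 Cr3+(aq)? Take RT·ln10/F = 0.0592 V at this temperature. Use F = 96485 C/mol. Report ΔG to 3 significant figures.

−41.0 kJ/mol

E°cell = −0.27 − (−0.40) = +0.13 V; the balanced reaction transfers n = 2 electrons.
Here Q = [Cr3+(aq)]^2 / ([Co2+(aq)]·[Cr2+(aq)]^2) = 0.00165 (log Q = −2.781), giving E = +0.13 − (0.0592/2)·(−2.781) = +0.2123 V.
ΔG = −nFE = −(2)(96485)(+0.2123) J/mol = −41.0 kJ/mol.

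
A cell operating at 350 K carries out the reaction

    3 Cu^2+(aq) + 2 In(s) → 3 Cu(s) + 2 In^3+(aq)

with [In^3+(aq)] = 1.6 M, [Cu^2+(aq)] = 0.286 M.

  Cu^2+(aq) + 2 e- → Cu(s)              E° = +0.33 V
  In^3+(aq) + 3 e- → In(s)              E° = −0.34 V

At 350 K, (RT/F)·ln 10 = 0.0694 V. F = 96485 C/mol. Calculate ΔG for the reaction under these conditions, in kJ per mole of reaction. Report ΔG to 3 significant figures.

−374 kJ/mol

E°cell = +0.33 − (−0.34) = +0.67 V; the balanced reaction transfers n = 6 electrons.
Here Q = [In^3+(aq)]^2 / [Cu^2+(aq)]^3 = 109 (log Q = 2.039), giving E = +0.67 − (0.0694/6)·(2.039) = +0.6464 V.
ΔG = −nFE = −(6)(96485)(+0.6464) J/mol = −374 kJ/mol.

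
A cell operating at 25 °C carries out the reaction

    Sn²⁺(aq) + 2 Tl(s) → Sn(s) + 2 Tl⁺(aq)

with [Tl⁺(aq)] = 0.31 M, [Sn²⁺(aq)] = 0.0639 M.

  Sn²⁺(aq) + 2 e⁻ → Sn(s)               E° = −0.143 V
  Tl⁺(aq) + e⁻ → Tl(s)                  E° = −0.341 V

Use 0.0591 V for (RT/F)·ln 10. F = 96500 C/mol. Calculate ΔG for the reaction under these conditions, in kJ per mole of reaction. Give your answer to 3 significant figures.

−37.2 kJ/mol

The standard cell potential is −0.143 − (−0.341) = +0.198 V, with n = 2 electrons in the balanced equation.
Here Q = [Tl⁺(aq)]^2 / [Sn²⁺(aq)] = 1.5 (log Q = 0.177), giving E = +0.198 − (0.0591/2)·(0.177) = +0.1928 V.
Finally ΔG = −nFE = −(2)(96500 C/mol)(+0.1928 V) = −37.2 kJ/mol.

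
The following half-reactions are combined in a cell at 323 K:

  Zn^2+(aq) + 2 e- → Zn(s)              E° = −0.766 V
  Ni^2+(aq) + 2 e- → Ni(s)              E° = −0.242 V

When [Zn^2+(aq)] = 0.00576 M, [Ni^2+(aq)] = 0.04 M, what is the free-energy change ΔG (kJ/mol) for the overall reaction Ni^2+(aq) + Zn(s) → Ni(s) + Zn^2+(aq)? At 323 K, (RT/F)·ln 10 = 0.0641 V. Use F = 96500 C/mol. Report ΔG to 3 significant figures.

The standard cell potential is −0.242 − (−0.766) = +0.524 V, with n = 2 electrons in the balanced equation.
The reaction quotient is [Zn^2+(aq)] / [Ni^2+(aq)] = 0.144; by Nernst, E = +0.524 − (0.0641/2)(−0.842) = +0.5510 V.
ΔG = −nFE = −(2)(96500)(+0.5510) J/mol = −106 kJ/mol.

−106 kJ/mol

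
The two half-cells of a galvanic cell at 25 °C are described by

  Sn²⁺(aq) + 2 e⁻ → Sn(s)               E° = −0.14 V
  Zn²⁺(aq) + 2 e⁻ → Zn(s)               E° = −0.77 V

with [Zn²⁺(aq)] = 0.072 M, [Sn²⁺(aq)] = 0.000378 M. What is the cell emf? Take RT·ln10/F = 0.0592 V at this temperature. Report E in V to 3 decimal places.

+0.563 V

Since E°(Sn²⁺/Sn) > E°(Zn²⁺/Zn), Sn²⁺/Sn serves as the cathode.
The standard potential is −0.14 − (−0.77) = +0.63 V and the balanced reaction transfers n = 2 electrons.
The balanced reaction is Sn²⁺(aq) + Zn(s) → Sn(s) + Zn²⁺(aq), so Q = [Zn²⁺(aq)] / [Sn²⁺(aq)] = 190 and log Q = 2.280.
By the Nernst equation, E = +0.63 − (0.0592/2)·(2.280) = +0.563 V.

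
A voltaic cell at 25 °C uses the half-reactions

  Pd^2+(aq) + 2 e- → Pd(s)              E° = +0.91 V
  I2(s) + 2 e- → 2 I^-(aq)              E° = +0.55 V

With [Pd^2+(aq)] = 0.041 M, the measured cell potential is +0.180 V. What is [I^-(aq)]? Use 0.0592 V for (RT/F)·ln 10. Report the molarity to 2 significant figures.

0.0045 M

With Pd²⁺/Pd at the cathode and I₂/I⁻ at the anode, E°cell = +0.91 − (+0.55) = +0.36 V (n = 2).
From the Nernst equation, log Q = n(E° − E)/0.0592 = 2·(+0.36 − (+0.180))/0.0592 = 6.081.
The balanced reaction is Pd^2+(aq) + 2 I^-(aq) → Pd(s) + I2(s), so Q = 1 / ([Pd^2+(aq)]·[I^-(aq)]^2).
Substituting the known concentrations and solving, log [I^-(aq)] = −2.347 and [I^-(aq)] = 0.0045 M.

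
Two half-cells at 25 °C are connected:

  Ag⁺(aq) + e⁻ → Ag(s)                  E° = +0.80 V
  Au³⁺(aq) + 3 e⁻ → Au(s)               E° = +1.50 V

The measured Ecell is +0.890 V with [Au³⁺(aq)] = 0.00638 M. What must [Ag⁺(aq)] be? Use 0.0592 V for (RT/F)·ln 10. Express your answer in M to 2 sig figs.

Au³⁺/Au is the cathode (higher E°); E°cell = +1.50 − (+0.80) = +0.70 V with n = 3.
Since E = E° − (0.0592/n)·log Q, log Q = n(E° − E)/0.0592 = −9.628.
Balancing electrons gives Au³⁺(aq) + 3 Ag(s) → Au(s) + 3 Ag⁺(aq); thus Q = [Ag⁺(aq)]^3 / [Au³⁺(aq)].
Substituting the known concentrations and solving, log [Ag⁺(aq)] = −3.941 and [Ag⁺(aq)] = 0.00011 M.

0.00011 M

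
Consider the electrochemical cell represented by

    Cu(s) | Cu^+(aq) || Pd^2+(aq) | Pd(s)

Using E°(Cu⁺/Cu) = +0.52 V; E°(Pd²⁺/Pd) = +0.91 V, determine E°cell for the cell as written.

By convention the left-hand electrode in cell notation is the anode (oxidation) and the right-hand electrode is the cathode (reduction).
E°cell = E°(right) − E°(left) = +0.91 − (+0.52) = +0.39 V.

+0.39 V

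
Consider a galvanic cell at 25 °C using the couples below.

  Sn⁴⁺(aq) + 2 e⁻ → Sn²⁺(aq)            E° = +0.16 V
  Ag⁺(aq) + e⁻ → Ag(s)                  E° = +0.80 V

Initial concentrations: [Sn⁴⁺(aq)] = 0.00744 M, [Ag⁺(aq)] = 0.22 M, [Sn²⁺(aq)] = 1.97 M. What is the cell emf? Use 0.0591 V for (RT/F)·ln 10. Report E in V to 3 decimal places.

The Ag⁺/Ag couple has the more positive E°, so it is the cathode; Sn⁴⁺/Sn²⁺ is the anode.
E°cell = E°cat − E°an = +0.80 − (+0.16) = +0.64 V; n = 2.
The balanced reaction is 2 Ag⁺(aq) + Sn²⁺(aq) → 2 Ag(s) + Sn⁴⁺(aq), so Q = [Sn⁴⁺(aq)] / ([Ag⁺(aq)]^2·[Sn²⁺(aq)]) = 0.078 and log Q = −1.108.
Applying E = E° − (RT ln10/nF)·log Q gives +0.64 − (0.0591/2)(−1.108) = +0.673 V.

+0.673 V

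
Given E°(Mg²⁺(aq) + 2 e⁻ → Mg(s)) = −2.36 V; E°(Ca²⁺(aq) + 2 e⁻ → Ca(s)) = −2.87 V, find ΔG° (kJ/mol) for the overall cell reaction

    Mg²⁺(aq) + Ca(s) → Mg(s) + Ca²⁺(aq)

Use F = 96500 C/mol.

In the reaction as written Mg²⁺(aq) is reduced, so the Mg²⁺/Mg couple is the cathode and Ca²⁺/Ca is the anode.
E°cell = −2.36 − (−2.87) = +0.51 V; balancing electrons gives n = 2.
ΔG° = −nFE°cell = −(2)(96500)(+0.51) J/mol = −98.4 kJ/mol.

−98.4 kJ/mol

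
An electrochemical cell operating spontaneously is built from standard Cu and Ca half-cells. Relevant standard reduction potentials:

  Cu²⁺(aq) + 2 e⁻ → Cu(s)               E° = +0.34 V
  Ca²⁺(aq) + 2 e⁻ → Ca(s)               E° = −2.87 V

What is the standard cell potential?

+3.21 V

The Cu²⁺/Cu couple has the higher E°, so Cu ion is reduced (cathode) and Ca is oxidized (anode).
E°cell = E°(cathode) − E°(anode) = +0.34 − (−2.87) = +3.21 V.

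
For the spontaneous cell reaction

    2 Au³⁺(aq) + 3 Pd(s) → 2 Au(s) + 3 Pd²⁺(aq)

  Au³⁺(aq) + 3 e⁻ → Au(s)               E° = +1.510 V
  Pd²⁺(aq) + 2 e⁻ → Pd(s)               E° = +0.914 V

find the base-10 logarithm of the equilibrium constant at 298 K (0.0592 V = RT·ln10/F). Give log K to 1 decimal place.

log K = 60.4

The Au³⁺/Au couple is reduced (cathode); E°cell = +1.510 − (+0.914) = +0.596 V with n = 6.
At equilibrium E = 0, so log K = nE°cell / 0.0592 = (6)(+0.596) / 0.0592 = 60.4.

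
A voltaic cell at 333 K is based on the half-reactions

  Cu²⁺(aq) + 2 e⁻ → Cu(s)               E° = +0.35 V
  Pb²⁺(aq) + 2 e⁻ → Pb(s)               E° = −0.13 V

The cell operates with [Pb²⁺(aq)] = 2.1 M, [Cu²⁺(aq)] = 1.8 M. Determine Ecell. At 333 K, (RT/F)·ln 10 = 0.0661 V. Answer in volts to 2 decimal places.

Since E°(Cu²⁺/Cu) > E°(Pb²⁺/Pb), Cu²⁺/Cu serves as the cathode.
E°cell = E°cat − E°an = +0.35 − (−0.13) = +0.48 V; n = 2.
Balancing gives Cu²⁺(aq) + Pb(s) → Cu(s) + Pb²⁺(aq); hence Q = [Pb²⁺(aq)] / [Cu²⁺(aq)] = 1.17 (log Q = 0.067).
Applying E = E° − (RT ln10/nF)·log Q gives +0.48 − (0.0661/2)(0.067) = +0.48 V.

+0.48 V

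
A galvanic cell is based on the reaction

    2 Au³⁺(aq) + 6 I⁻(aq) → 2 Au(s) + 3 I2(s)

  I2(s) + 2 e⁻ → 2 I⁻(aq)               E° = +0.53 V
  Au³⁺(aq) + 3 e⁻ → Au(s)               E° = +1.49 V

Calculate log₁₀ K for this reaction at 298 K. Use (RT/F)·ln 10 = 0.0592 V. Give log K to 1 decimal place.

log K = 97.3

The Au³⁺/Au couple is reduced (cathode); E°cell = +1.49 − (+0.53) = +0.96 V with n = 6.
At equilibrium E = 0, so log K = nE°cell / 0.0592 = (6)(+0.96) / 0.0592 = 97.3.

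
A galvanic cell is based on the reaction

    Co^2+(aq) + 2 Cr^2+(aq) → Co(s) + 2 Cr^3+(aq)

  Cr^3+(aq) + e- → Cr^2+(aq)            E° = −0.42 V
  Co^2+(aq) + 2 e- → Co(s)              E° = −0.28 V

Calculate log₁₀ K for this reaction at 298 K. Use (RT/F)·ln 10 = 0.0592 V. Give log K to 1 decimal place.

The Co²⁺/Co couple is reduced (cathode); E°cell = −0.28 − (−0.42) = +0.14 V with n = 2.
At equilibrium E = 0, so log K = nE°cell / 0.0592 = (2)(+0.14) / 0.0592 = 4.7.

log K = 4.7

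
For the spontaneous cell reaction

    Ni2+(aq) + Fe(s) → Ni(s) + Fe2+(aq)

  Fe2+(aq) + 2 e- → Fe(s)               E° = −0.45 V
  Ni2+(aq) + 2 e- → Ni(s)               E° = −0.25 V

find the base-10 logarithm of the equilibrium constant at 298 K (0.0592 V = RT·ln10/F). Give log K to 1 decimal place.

log K = 6.8

The Ni²⁺/Ni couple is reduced (cathode); E°cell = −0.25 − (−0.45) = +0.20 V with n = 2.
At equilibrium E = 0, so log K = nE°cell / 0.0592 = (2)(+0.20) / 0.0592 = 6.8.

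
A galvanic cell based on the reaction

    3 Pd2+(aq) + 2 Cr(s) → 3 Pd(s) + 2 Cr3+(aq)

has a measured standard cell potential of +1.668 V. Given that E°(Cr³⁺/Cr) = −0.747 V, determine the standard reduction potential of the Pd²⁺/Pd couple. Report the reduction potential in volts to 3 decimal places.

+0.921 V

In the reaction as written the Pd²⁺/Pd couple is reduced (cathode) and Cr³⁺/Cr is oxidized (anode), so E°cell = E°(Pd²⁺/Pd) − E°(Cr³⁺/Cr).
E°(Pd²⁺/Pd) = E°cell + E°(anode) = +1.668 + (−0.747) = +0.921 V.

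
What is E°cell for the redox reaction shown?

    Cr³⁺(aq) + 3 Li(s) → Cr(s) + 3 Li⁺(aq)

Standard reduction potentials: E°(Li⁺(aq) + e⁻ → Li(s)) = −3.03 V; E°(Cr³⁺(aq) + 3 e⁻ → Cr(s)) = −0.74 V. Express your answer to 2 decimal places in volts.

+2.29 V

In the reaction as written, Cr³⁺(aq) is reduced (cathode) and Li⁺(aq) is produced by oxidation at the anode.
E°cell = E°(cathode) − E°(anode) = −0.74 − (−3.03) = +2.29 V.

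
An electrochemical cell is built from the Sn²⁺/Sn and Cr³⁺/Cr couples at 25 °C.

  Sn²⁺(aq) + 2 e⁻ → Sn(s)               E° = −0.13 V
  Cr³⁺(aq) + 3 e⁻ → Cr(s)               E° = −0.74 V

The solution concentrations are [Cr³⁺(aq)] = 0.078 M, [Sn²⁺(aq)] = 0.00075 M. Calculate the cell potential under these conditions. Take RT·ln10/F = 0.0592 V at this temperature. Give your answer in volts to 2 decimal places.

Sn²⁺/Sn is reduced (cathode, E° = −0.13 V) and Cr³⁺/Cr is oxidized (anode).
The standard potential is −0.13 − (−0.74) = +0.61 V and the balanced reaction transfers n = 6 electrons.
The balanced reaction is 3 Sn²⁺(aq) + 2 Cr(s) → 3 Sn(s) + 2 Cr³⁺(aq), so Q = [Cr³⁺(aq)]^2 / [Sn²⁺(aq)]^3 = 1.44×10^7 and log Q = 7.159.
E = E° − (0.0592/n)·log Q = +0.61 − (0.0592/6)(7.159) = +0.54 V.

+0.54 V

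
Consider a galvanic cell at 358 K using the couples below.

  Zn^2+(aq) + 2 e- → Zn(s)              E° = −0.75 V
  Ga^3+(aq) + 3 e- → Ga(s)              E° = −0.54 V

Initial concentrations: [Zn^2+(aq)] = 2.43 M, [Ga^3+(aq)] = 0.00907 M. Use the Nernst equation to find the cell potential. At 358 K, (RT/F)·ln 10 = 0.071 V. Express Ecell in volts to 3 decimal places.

+0.148 V

The Ga³⁺/Ga couple has the more positive E°, so it is the cathode; Zn²⁺/Zn is the anode.
E°cell = −0.54 − (−0.75) = +0.21 V, with n = 6 electrons transferred.
The balanced reaction is 2 Ga^3+(aq) + 3 Zn(s) → 2 Ga(s) + 3 Zn^2+(aq), so Q = [Zn^2+(aq)]^3 / [Ga^3+(aq)]^2 = 1.74×10^5 and log Q = 5.242.
By the Nernst equation, E = +0.21 − (0.071/6)·(5.242) = +0.148 V.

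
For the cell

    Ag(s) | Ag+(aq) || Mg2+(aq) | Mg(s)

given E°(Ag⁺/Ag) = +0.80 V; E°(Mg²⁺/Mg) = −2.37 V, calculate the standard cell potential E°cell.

By convention the left-hand electrode in cell notation is the anode (oxidation) and the right-hand electrode is the cathode (reduction).
E°cell = E°(right) − E°(left) = −2.37 − (+0.80) = −3.17 V.
The negative sign shows that, as written, the cell would require an external voltage to drive the reaction.

−3.17 V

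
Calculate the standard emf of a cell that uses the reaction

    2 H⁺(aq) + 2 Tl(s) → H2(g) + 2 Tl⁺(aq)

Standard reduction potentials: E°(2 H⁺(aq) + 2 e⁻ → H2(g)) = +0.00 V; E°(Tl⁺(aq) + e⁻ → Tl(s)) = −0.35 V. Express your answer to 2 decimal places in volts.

In the reaction as written, H⁺(aq) is reduced (cathode) and Tl⁺(aq) is produced by oxidation at the anode.
E°cell = E°(cathode) − E°(anode) = +0.00 − (−0.35) = +0.35 V.

+0.35 V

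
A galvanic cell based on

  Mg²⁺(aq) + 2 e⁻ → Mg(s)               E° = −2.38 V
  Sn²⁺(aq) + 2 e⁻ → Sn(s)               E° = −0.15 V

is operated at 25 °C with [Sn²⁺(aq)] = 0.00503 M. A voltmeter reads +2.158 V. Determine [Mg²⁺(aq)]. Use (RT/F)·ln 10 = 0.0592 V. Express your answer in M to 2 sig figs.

1.4 M

The Sn²⁺/Sn couple has the larger reduction potential, so it is the cathode: E°cell = −0.15 − (−2.38) = +2.23 V and n = 2.
From the Nernst equation, log Q = n(E° − E)/0.0592 = 2·(+2.23 − (+2.158))/0.0592 = 2.432.
For Sn²⁺(aq) + Mg(s) → Sn(s) + Mg²⁺(aq), the reaction quotient is Q = [Mg²⁺(aq)] / [Sn²⁺(aq)].
Isolating [Mg²⁺(aq)] in Q = 10^{2.432} yields log [Mg²⁺(aq)] = 0.134, i.e. 1.4 M.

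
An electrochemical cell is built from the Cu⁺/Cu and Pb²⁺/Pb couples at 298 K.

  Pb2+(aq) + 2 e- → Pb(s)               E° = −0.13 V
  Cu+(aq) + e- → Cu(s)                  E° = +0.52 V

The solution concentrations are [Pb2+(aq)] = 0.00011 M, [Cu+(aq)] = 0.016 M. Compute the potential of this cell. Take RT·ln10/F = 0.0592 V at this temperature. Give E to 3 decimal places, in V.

The Cu⁺/Cu couple has the more positive E°, so it is the cathode; Pb²⁺/Pb is the anode.
E°cell = +0.52 − (−0.13) = +0.65 V, with n = 2 electrons transferred.
Balancing gives 2 Cu+(aq) + Pb(s) → 2 Cu(s) + Pb2+(aq); hence Q = [Pb2+(aq)] / [Cu+(aq)]^2 = 0.43 (log Q = −0.367).
Applying E = E° − (RT ln10/nF)·log Q gives +0.65 − (0.0592/2)(−0.367) = +0.661 V.

+0.661 V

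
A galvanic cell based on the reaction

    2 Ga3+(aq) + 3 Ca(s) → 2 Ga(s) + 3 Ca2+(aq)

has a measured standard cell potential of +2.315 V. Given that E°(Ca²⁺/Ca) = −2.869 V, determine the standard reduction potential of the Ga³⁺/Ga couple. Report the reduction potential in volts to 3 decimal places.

In the reaction as written the Ga³⁺/Ga couple is reduced (cathode) and Ca²⁺/Ca is oxidized (anode), so E°cell = E°(Ga³⁺/Ga) − E°(Ca²⁺/Ca).
E°(Ga³⁺/Ga) = E°cell + E°(anode) = +2.315 + (−2.869) = −0.554 V.

−0.554 V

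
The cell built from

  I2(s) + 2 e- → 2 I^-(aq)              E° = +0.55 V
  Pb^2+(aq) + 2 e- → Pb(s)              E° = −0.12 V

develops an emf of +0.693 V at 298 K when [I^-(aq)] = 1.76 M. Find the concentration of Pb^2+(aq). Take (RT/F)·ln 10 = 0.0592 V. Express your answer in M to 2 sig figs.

I₂/I⁻ is the cathode (higher E°); E°cell = +0.55 − (−0.12) = +0.67 V with n = 2.
From the Nernst equation, log Q = n(E° − E)/0.0592 = 2·(+0.67 − (+0.693))/0.0592 = −0.777.
The balanced reaction is I2(s) + Pb(s) → 2 I^-(aq) + Pb^2+(aq), so Q = [I^-(aq)]^2·[Pb^2+(aq)].
Isolating [Pb^2+(aq)] in Q = 10^{−0.777} yields log [Pb^2+(aq)] = −1.268, i.e. 0.054 M.

0.054 M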